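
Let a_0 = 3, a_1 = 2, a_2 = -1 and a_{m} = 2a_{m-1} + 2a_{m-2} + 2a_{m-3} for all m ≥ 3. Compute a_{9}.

The ordinary generating function has denominator 1 - 2z - 2z^2 - 2z^3.
Iterating the recurrence: a_0,…,a_{9} = 3, 2, -1, 8, 18, 50, 152, 440, 1284, 3752.

3752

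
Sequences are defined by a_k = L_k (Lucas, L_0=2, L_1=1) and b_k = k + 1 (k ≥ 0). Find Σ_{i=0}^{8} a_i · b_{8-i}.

The convolution is the x^8 coefficient of A(x)B(x).
Σ = 2·9 + 1·8 + 3·7 + 4·6 + 7·5 + 11·4 + 18·3 + 29·2 + 47·1 = 309.

309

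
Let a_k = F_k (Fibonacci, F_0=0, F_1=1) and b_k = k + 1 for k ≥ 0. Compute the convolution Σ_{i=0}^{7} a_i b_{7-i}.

The convolution is the t^7 coefficient of A(t)B(t).
Σ = 0·8 + 1·7 + 1·6 + 2·5 + 3·4 + 5·3 + 8·2 + 13·1 = 79.

79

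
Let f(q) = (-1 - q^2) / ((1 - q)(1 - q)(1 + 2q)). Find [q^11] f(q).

1130

The denominator gives the recurrence a_n = 3a_(n−2) − 2a_(n−3) for n ≥ 3; the numerator fixes a_0 = -1, a_1 = 0, a_2 = -4.
Iterating: -1, 0, -4, 2, -12, 14, -40, 66, -148, 278, -576, 1130, so a_11 = 1130.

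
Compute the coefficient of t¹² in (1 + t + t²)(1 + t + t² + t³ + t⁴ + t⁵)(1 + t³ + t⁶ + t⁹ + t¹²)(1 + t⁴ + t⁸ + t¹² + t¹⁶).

18

(1 + t + t²) has coefficients 1,1,1 for degrees 0…2.
(1 + t + t² + t³ + t⁴ + t⁵) has coefficients 1,1,1,1,1,1,0,0,0,0,0,0,0 for degrees 0…12.
Multiplying by (1 + t³ + t⁶ + t⁹ + t¹²) gives running coefficients 1,1,1,2,2,2,2,2,2,2,2,2,2 for degrees 0…12.
Finally multiplying by (1 + t⁴ + t⁸ + t¹² + t¹⁶), the product of all factors after the first has coefficients 1,1,1,2,3,3,3,4,5,5,5,6,7 for degrees 0…12.
[t¹²] = 1·7 + 1·6 + 1·5 = 18.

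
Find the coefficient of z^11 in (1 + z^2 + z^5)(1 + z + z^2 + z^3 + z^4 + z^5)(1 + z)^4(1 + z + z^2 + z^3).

100

(1 + z^2 + z^5) has coefficients 1,0,1,0,0,1 for degrees 0…5.
(1 + z + z^2 + z^3 + z^4 + z^5) has coefficients 1,1,1,1,1,1,0,0,0,0,0,0 for degrees 0…11.
Multiplying by (1 + z)^4 gives running coefficients 1,5,11,15,16,16,15,11,5,1,0,0 for degrees 0…11.
Finally multiplying by (1 + z + z^2 + z^3), the product of all factors after the first has coefficients 1,6,17,32,47,58,62,58,47,32,17,6 for degrees 0…11.
[z^11] = 1·6 + 1·32 + 1·62 = 100.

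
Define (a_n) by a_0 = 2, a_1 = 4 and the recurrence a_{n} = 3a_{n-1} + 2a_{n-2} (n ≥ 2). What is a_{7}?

9032

The ordinary generating function has denominator 1 - 3t - 2t^2.
Iterating the recurrence: a_0,…,a_{7} = 2, 4, 16, 56, 200, 712, 2536, 9032.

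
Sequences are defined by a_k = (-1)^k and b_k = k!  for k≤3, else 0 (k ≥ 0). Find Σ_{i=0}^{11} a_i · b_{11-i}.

4

This is [x^11] in the product of the two ordinary generating functions.
Σ = 1·0 − 1·0 + 1·0 − 1·0 + 1·0 − 1·0 + 1·0 − 1·0 + 1·6 − 1·2 + 1·1 − 1·1 = 4.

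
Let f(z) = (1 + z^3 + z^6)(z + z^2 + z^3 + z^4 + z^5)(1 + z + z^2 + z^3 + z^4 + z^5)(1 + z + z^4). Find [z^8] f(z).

(1 + z^3 + z^6) has coefficients 1,0,0,1,0,0,1 for degrees 0…6.
(z + z^2 + z^3 + z^4 + z^5) has coefficients 0,1,1,1,1,1,0,0,0 for degrees 0…8.
Multiplying by (1 + z + z^2 + z^3 + z^4 + z^5) gives running coefficients 0,1,2,3,4,5,5,4,3 for degrees 0…8.
Finally multiplying by (1 + z + z^4), the product of all factors after the first has coefficients 0,1,3,5,7,10,12,12,11 for degrees 0…8.
[z^8] = 1·11 + 1·10 + 1·3 = 24.

24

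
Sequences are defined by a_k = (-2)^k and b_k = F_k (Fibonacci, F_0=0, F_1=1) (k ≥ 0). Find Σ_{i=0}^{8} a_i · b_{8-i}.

The convolution is the x^8 coefficient of A(x)B(x).
Σ = 1·21 − 2·13 + 4·8 − 8·5 + 16·3 − 32·2 + 64·1 − 128·1 + 256·0 = -93.

-93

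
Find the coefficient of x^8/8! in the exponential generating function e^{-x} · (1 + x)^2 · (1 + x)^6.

6209

The EGF product rule gives c_8 = Σ_{k_1+k_2+k_3=8} C(8; k_1,k_2,k_3) · ∏ g_i(k_i), where e^{-x} gives (-1)^k; (1+x)^2 gives the falling factorial (2)_k; (1+x)^6 gives the falling factorial (6)_k.
g_1(k) for k = 0…8: 1, -1, 1, -1, 1, -1, 1, -1, 1.
g_2(k) for k = 0…8: 1, 2, 2, 0, 0, 0, 0, 0, 0.
g_3(k) for k = 0…8: 1, 6, 30, 120, 360, 720, 720, 0, 0.
First combine the last two factors: h(k) = Σ_j C(k,j)·g_2(j)·g_3(k−j) for k = 0…8: 1, 8, 56, 336, 1680, 6720, 20160, 40320, 40320.
c_8 = Σ_k C(8,k)·g_1(k)·h(8−k) = 1·1·40320 + 8·(-1)·40320 + 28·1·20160 + 56·(-1)·6720 + 70·1·1680 + 56·(-1)·336 + 28·1·56 + 8·(-1)·8 + 1·1·1 = 40320 − 322560 + 564480 − 376320 + 117600 − 18816 + 1568 − 64 + 1 = 6209.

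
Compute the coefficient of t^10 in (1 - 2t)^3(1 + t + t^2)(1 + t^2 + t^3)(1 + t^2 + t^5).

-11

(1 - 2t)^3 has coefficients 1,-6,12,-8 for degrees 0…3.
(1 + t + t^2) has coefficients 1,1,1,0,0,0,0,0,0,0,0 for degrees 0…10.
Multiplying by (1 + t^2 + t^3) gives running coefficients 1,1,2,2,2,1,0,0,0,0,0 for degrees 0…10.
Finally multiplying by (1 + t^2 + t^5), the product of all factors after the first has coefficients 1,1,3,3,4,4,3,3,2,2,1 for degrees 0…10.
[t^10] = 1·1 − 6·2 + 12·2 − 8·3 = -11.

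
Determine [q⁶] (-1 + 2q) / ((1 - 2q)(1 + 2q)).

The denominator gives the recurrence a_n = 4a_(n−2) for n ≥ 3; the numerator fixes a_0 = -1, a_1 = 2, a_2 = -4.
Iterating: -1, 2, -4, 8, -16, 32, -64, so a_6 = -64.

-64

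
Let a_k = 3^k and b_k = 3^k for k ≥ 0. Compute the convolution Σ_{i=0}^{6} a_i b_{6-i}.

Write out a_i and b_{6-i} for i = 0,…,6 and sum the products.
Σ = 1·729 + 3·243 + 9·81 + 27·27 + 81·9 + 243·3 + 729·1 = 5103.

5103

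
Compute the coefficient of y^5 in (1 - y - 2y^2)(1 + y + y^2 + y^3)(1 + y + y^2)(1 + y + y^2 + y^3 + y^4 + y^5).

(1 - y - 2y^2) has coefficients 1,-1,-2 for degrees 0…2.
(1 + y + y^2 + y^3) has coefficients 1,1,1,1,0,0 for degrees 0…5.
Multiplying by (1 + y + y^2) gives running coefficients 1,2,3,3,2,1 for degrees 0…5.
Finally multiplying by (1 + y + y^2 + y^3 + y^4 + y^5), the product of all factors after the first has coefficients 1,3,6,9,11,12 for degrees 0…5.
[y^5] = 1·12 − 1·11 − 2·9 = -17.

-17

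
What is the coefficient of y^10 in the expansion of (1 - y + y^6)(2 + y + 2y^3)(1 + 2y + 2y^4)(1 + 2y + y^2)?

10

(1 - y + y^6) has coefficients 1,-1,0,0,0,0,1 for degrees 0…6.
(2 + y + 2y^3) has coefficients 2,1,0,2,0,0,0,0,0,0,0 for degrees 0…10.
Multiplying by (1 + 2y + 2y^4) gives running coefficients 2,5,2,2,8,2,0,4,0,0,0 for degrees 0…10.
Finally multiplying by (1 + 2y + y^2), the product of all factors after the first has coefficients 2,9,14,11,14,20,12,6,8,4,0 for degrees 0…10.
[y^10] = 1·0 − 1·4 + 1·14 = 10.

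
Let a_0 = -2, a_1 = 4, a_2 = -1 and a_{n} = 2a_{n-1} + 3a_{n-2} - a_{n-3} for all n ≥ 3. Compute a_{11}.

The ordinary generating function has denominator 1 - 2q - 3q^2 + q^3.
Iterating the recurrence: a_0,…,a_{11} = -2, 4, -1, 12, 17, 71, 181, 558, 1588, 4669, 13544, 39507.

39507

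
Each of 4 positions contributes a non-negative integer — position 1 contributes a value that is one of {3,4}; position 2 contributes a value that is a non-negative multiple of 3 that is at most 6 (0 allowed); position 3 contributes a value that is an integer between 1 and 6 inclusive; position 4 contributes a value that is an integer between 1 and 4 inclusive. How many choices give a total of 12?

16

The generating function for the choices is (y³ + y⁴)·(1 + y³ + y⁶)·(y + y² + y³ + y⁴ + y⁵ + y⁶)·(y + y² + y³ + y⁴); the count is [y¹²].
(y³ + y⁴) has coefficients 0,0,0,1,1 for degrees 0…4.
(1 + y³ + y⁶) has coefficients 1,0,0,1,0,0,1,0,0,0,0,0,0 for degrees 0…12.
Multiplying by (y + y² + y³ + y⁴ + y⁵ + y⁶) gives running coefficients 0,1,1,1,2,2,2,2,2,2,1,1,1 for degrees 0…12.
Finally multiplying by (y + y² + y³ + y⁴), the product of all factors after the first has coefficients 0,0,1,2,3,5,6,7,8,8,8,7,6 for degrees 0…12.
[y¹²] = 1·8 + 1·8 = 16.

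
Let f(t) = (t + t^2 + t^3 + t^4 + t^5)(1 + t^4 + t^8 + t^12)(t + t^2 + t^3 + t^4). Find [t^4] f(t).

3

(t + t^2 + t^3 + t^4 + t^5) has coefficients 0,1,1,1,1 for degrees 0…4.
(1 + t^4 + t^8 + t^12) has coefficients 1,0,0,0,1 for degrees 0…4.
Finally multiplying by (t + t^2 + t^3 + t^4), the product of all factors after the first has coefficients 0,1,1,1,1 for degrees 0…4.
[t^4] = 1·1 + 1·1 + 1·1 + 1·0 = 3.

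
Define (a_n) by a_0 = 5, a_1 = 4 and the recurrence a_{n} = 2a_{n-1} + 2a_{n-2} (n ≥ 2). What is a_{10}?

The ordinary generating function has denominator 1 - 2q - 2q^2.
Iterating the recurrence: a_0,…,a_{10} = 5, 4, 18, 44, 124, 336, 920, 2512, 6864, 18752, 51232.

51232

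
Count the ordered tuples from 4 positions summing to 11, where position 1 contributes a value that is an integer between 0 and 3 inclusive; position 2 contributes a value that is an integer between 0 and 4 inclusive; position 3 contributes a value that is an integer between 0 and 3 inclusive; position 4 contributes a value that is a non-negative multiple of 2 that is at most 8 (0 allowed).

The generating function for the choices is (1 + x + x² + x³)·(1 + x + x² + x³ + x⁴)·(1 + x + x² + x³)·(1 + x² + x⁴ + x⁶ + x⁸); the count is [x¹¹].
(1 + x + x² + x³) has coefficients 1,1,1,1 for degrees 0…3.
(1 + x + x² + x³ + x⁴) has coefficients 1,1,1,1,1,0,0,0,0,0,0,0 for degrees 0…11.
Multiplying by (1 + x + x² + x³) gives running coefficients 1,2,3,4,4,3,2,1,0,0,0,0 for degrees 0…11.
Finally multiplying by (1 + x² + x⁴ + x⁶ + x⁸), the product of all factors after the first has coefficients 1,2,4,6,8,9,10,10,10,10,9,8 for degrees 0…11.
[x¹¹] = 1·8 + 1·9 + 1·10 + 1·10 = 37.

37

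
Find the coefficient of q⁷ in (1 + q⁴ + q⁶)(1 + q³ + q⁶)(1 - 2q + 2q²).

-3

(1 + q⁴ + q⁶) has coefficients 1,0,0,0,1,0,1 for degrees 0…6.
(1 + q³ + q⁶) has coefficients 1,0,0,1,0,0,1,0 for degrees 0…7.
Finally multiplying by (1 - 2q + 2q²), the product of all factors after the first has coefficients 1,-2,2,1,-2,2,1,-2 for degrees 0…7.
[q⁷] = 1·(-2) + 1·1 + 1·(-2) = -3.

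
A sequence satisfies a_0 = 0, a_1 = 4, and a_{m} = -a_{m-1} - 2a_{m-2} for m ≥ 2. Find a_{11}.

92

The ordinary generating function has denominator 1 + q + 2q^2.
Iterating the recurrence: a_0,…,a_{11} = 0, 4, -4, -4, 12, -4, -20, 28, 12, -68, 44, 92.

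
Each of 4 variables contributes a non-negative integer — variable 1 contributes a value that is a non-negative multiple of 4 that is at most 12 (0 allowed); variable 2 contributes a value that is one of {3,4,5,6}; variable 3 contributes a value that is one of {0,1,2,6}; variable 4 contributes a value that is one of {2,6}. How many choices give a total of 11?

The generating function for the choices is (1 + y^4 + y^8 + y^12)·(y^3 + y^4 + y^5 + y^6)·(1 + y + y^2 + y^6)·(y^2 + y^6); the count is [y^11].
(1 + y^4 + y^8 + y^12) has coefficients 1,0,0,0,1,0,0,0,1,0,0,0 for degrees 0…11.
(y^3 + y^4 + y^5 + y^6) has coefficients 0,0,0,1,1,1,1,0,0,0,0,0 for degrees 0…11.
Multiplying by (1 + y + y^2 + y^6) gives running coefficients 0,0,0,1,2,3,3,2,1,1,1,1 for degrees 0…11.
Finally multiplying by (y^2 + y^6), the product of all factors after the first has coefficients 0,0,0,0,0,1,2,3,3,3,3,4 for degrees 0…11.
[y^11] = 1·4 + 1·3 + 1·0 = 7.

7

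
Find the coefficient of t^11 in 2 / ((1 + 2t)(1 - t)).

-2730

Partial fractions give a closed form: a_n = (4/3)·(-2)^n + (2/3)·1^n.
At n = 11: a_11 = -2730.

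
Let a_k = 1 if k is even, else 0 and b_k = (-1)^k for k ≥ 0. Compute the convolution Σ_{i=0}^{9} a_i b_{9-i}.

Write out a_i and b_{9-i} for i = 0,…,9 and sum the products.
Σ = 1·(-1) + 0·1 + 1·(-1) + 0·1 + 1·(-1) + 0·1 + 1·(-1) + 0·1 + 1·(-1) + 0·1 = -5.

-5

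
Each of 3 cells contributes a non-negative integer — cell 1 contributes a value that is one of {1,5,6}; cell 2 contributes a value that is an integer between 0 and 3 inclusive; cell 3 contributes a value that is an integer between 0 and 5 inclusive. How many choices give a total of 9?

9

The generating function for the choices is (t + t^5 + t^6)·(1 + t + t^2 + t^3)·(1 + t + t^2 + t^3 + t^4 + t^5); the count is [t^9].
(t + t^5 + t^6) has coefficients 0,1,0,0,0,1,1 for degrees 0…6.
(1 + t + t^2 + t^3) has coefficients 1,1,1,1,0,0,0,0,0,0 for degrees 0…9.
Finally multiplying by (1 + t + t^2 + t^3 + t^4 + t^5), the product of all factors after the first has coefficients 1,2,3,4,4,4,3,2,1,0 for degrees 0…9.
[t^9] = 1·1 + 1·4 + 1·4 = 9.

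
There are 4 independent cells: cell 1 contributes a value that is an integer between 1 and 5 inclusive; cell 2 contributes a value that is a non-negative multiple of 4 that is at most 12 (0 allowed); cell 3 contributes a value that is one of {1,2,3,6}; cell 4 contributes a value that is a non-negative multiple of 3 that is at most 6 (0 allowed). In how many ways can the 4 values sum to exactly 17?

The generating function for the choices is (x + x² + x³ + x⁴ + x⁵)·(1 + x⁴ + x⁸ + x¹²)·(x + x² + x³ + x⁶)·(1 + x³ + x⁶); the count is [x¹⁷].
(x + x² + x³ + x⁴ + x⁵) has coefficients 0,1,1,1,1,1 for degrees 0…5.
(1 + x⁴ + x⁸ + x¹²) has coefficients 1,0,0,0,1,0,0,0,1,0,0,0,1,0,0,0,0,0 for degrees 0…17.
Multiplying by (x + x² + x³ + x⁶) gives running coefficients 0,1,1,1,0,1,2,1,0,1,2,1,0,1,2,1,0,0 for degrees 0…17.
Finally multiplying by (1 + x³ + x⁶), the product of all factors after the first has coefficients 0,1,1,1,1,2,3,2,2,4,3,2,3,4,3,2,3,3 for degrees 0…17.
[x¹⁷] = 1·3 + 1·2 + 1·3 + 1·4 + 1·3 = 15.

15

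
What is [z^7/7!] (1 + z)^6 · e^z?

The EGF product rule gives c_7 = Σ_{k_1+k_2=7} C(7; k_1,k_2) · ∏ g_i(k_i), where (1+z)^6 gives the falling factorial (6)_k; e^z gives (1)^k.
g_1(k) for k = 0…7: 1, 6, 30, 120, 360, 720, 720, 0.
g_2(k) for k = 0…7: 1, 1, 1, 1, 1, 1, 1, 1.
c_7 = Σ_k C(7,k)·g_1(k)·g_2(7−k) = 1·1·1 + 7·6·1 + 21·30·1 + 35·120·1 + 35·360·1 + 21·720·1 + 7·720·1 = 1 + 42 + 630 + 4200 + 12600 + 15120 + 5040 = 37633.

37633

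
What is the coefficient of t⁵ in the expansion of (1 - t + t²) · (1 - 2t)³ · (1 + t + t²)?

-14

(1 - t + t²) has coefficients 1,-1,1 for degrees 0…2.
(1 - 2t)³ has coefficients 1,-6,12,-8,0,0 for degrees 0…5.
Finally multiplying by (1 + t + t²), the product of all factors after the first has coefficients 1,-5,7,-2,4,-8 for degrees 0…5.
[t⁵] = 1·(-8) − 1·4 + 1·(-2) = -14.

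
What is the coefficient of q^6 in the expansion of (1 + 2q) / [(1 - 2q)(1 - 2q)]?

The denominator gives the recurrence a_n = 4a_(n−1) − 4a_(n−2) for n ≥ 2; the numerator fixes a_0 = 1, a_1 = 6.
Iterating: 1, 6, 20, 56, 144, 352, 832, so a_6 = 832.

832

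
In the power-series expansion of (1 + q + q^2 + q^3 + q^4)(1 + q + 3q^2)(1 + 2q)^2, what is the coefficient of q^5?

44

(1 + q + q^2 + q^3 + q^4) has coefficients 1,1,1,1,1 for degrees 0…4.
(1 + q + 3q^2) has coefficients 1,1,3,0,0,0 for degrees 0…5.
Finally multiplying by (1 + 2q)^2, the product of all factors after the first has coefficients 1,5,11,16,12,0 for degrees 0…5.
[q^5] = 1·0 + 1·12 + 1·16 + 1·11 + 1·5 = 44.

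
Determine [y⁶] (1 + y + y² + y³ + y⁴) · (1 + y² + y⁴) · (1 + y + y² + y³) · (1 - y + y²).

8

(1 + y + y² + y³ + y⁴) has coefficients 1,1,1,1,1 for degrees 0…4.
(1 + y² + y⁴) has coefficients 1,0,1,0,1,0,0 for degrees 0…6.
Multiplying by (1 + y + y² + y³) gives running coefficients 1,1,2,2,2,2,1 for degrees 0…6.
Finally multiplying by (1 - y + y²), the product of all factors after the first has coefficients 1,0,2,1,2,2,1 for degrees 0…6.
[y⁶] = 1·1 + 1·2 + 1·2 + 1·1 + 1·2 = 8.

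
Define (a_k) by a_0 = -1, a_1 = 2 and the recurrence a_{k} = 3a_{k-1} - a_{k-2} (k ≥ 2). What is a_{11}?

The ordinary generating function has denominator 1 - 3z + z^2.
Iterating the recurrence: a_0,…,a_{11} = -1, 2, 7, 19, 50, 131, 343, 898, 2351, 6155, 16114, 42187.

42187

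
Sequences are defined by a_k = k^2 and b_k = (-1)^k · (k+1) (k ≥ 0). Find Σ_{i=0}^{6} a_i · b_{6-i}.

This is [x^6] in the product of the two ordinary generating functions.
Σ = 0·7 + 1·(-6) + 4·5 + 9·(-4) + 16·3 + 25·(-2) + 36·1 = 12.

12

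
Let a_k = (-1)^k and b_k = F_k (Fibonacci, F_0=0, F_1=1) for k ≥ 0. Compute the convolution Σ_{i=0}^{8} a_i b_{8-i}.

12

Write out a_i and b_{8-i} for i = 0,…,8 and sum the products.
Σ = 1·21 − 1·13 + 1·8 − 1·5 + 1·3 − 1·2 + 1·1 − 1·1 + 1·0 = 12.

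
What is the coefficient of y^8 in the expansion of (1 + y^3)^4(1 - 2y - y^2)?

-6

(1 + y^3)^4 has coefficients 1,0,0,4,0,0,6,0,0 for degrees 0…8.
(1 - 2y - y^2) has coefficients 1,-2,-1,0,0,0,0,0,0 for degrees 0…8.
[y^8] = 1·0 + 4·0 + 6·(-1) = -6.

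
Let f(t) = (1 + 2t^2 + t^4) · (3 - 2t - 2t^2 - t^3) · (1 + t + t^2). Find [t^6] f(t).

-7

(1 + 2t^2 + t^4) has coefficients 1,0,2,0,1 for degrees 0…4.
(3 - 2t - 2t^2 - t^3) has coefficients 3,-2,-2,-1,0,0,0 for degrees 0…6.
Finally multiplying by (1 + t + t^2), the product of all factors after the first has coefficients 3,1,-1,-5,-3,-1,0 for degrees 0…6.
[t^6] = 1·0 + 2·(-3) + 1·(-1) = -7.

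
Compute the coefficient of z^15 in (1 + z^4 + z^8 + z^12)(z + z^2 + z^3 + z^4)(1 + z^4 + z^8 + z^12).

(1 + z^4 + z^8 + z^12) has coefficients 1,0,0,0,1,0,0,0,1,0,0,0,1 for degrees 0…12.
(z + z^2 + z^3 + z^4) has coefficients 0,1,1,1,1,0,0,0,0,0,0,0,0,0,0,0 for degrees 0…15.
Finally multiplying by (1 + z^4 + z^8 + z^12), the product of all factors after the first has coefficients 0,1,1,1,1,1,1,1,1,1,1,1,1,1,1,1 for degrees 0…15.
[z^15] = 1·1 + 1·1 + 1·1 + 1·1 = 4.

4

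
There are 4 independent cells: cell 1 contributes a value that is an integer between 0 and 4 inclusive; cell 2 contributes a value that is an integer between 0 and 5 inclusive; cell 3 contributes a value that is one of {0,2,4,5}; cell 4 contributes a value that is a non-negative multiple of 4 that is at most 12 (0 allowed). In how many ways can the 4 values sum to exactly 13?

The generating function for the choices is (1 + z + z² + z³ + z⁴)·(1 + z + z² + z³ + z⁴ + z⁵)·(1 + z² + z⁴ + z⁵)·(1 + z⁴ + z⁸ + z¹²); the count is [z¹³].
(1 + z + z² + z³ + z⁴) has coefficients 1,1,1,1,1 for degrees 0…4.
(1 + z + z² + z³ + z⁴ + z⁵) has coefficients 1,1,1,1,1,1,0,0,0,0,0,0,0,0 for degrees 0…13.
Multiplying by (1 + z² + z⁴ + z⁵) gives running coefficients 1,1,2,2,3,4,3,3,2,2,1,0,0,0 for degrees 0…13.
Finally multiplying by (1 + z⁴ + z⁸ + z¹²), the product of all factors after the first has coefficients 1,1,2,2,4,5,5,5,6,7,6,5,6,7 for degrees 0…13.
[z¹³] = 1·7 + 1·6 + 1·5 + 1·6 + 1·7 = 31.

31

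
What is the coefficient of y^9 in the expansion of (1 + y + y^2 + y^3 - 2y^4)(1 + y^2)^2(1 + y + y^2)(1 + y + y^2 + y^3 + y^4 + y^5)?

11

(1 + y + y^2 + y^3 - 2y^4) has coefficients 1,1,1,1,-2 for degrees 0…4.
(1 + y^2)^2 has coefficients 1,0,2,0,1,0,0,0,0,0 for degrees 0…9.
Multiplying by (1 + y + y^2) gives running coefficients 1,1,3,2,3,1,1,0,0,0 for degrees 0…9.
Finally multiplying by (1 + y + y^2 + y^3 + y^4 + y^5), the product of all factors after the first has coefficients 1,2,5,7,10,11,11,10,7,5 for degrees 0…9.
[y^9] = 1·5 + 1·7 + 1·10 + 1·11 − 2·11 = 11.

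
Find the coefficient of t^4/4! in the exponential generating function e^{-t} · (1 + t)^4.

The EGF product rule gives c_4 = Σ_{k_1+k_2=4} C(4; k_1,k_2) · ∏ g_i(k_i), where e^{-t} gives (-1)^k; (1+t)^4 gives the falling factorial (4)_k.
g_1(k) for k = 0…4: 1, -1, 1, -1, 1.
g_2(k) for k = 0…4: 1, 4, 12, 24, 24.
c_4 = Σ_k C(4,k)·g_1(k)·g_2(4−k) = 1·1·24 + 4·(-1)·24 + 6·1·12 + 4·(-1)·4 + 1·1·1 = 24 − 96 + 72 − 16 + 1 = -15.

-15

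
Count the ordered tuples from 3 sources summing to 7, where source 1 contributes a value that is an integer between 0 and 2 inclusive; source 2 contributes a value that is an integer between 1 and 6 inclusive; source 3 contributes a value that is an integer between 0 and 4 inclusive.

The generating function for the choices is (1 + t + t²)·(t + t² + t³ + t⁴ + t⁵ + t⁶)·(1 + t + t² + t³ + t⁴); the count is [t⁷].
(1 + t + t²) has coefficients 1,1,1 for degrees 0…2.
(t + t² + t³ + t⁴ + t⁵ + t⁶) has coefficients 0,1,1,1,1,1,1,0 for degrees 0…7.
Finally multiplying by (1 + t + t² + t³ + t⁴), the product of all factors after the first has coefficients 0,1,2,3,4,5,5,4 for degrees 0…7.
[t⁷] = 1·4 + 1·5 + 1·5 = 14.

14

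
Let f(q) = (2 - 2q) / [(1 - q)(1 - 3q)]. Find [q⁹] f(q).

Partial fractions give a closed form: a_n = (2)·3^n.
At n = 9: a_9 = 39366.

39366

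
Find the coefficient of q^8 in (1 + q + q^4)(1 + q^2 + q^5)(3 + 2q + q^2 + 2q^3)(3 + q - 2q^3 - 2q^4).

(1 + q + q^4) has coefficients 1,1,0,0,1 for degrees 0…4.
(1 + q^2 + q^5) has coefficients 1,0,1,0,0,1,0,0,0 for degrees 0…8.
Multiplying by (3 + 2q + q^2 + 2q^3) gives running coefficients 3,2,4,4,1,5,2,1,2 for degrees 0…8.
Finally multiplying by (3 + q - 2q^3 - 2q^4), the product of all factors after the first has coefficients 9,9,14,10,-3,4,-5,-5,-5 for degrees 0…8.
[q^8] = 1·(-5) + 1·(-5) + 1·(-3) = -13.

-13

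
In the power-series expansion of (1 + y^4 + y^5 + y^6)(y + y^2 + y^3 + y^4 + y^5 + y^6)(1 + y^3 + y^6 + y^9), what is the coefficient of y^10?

(1 + y^4 + y^5 + y^6) has coefficients 1,0,0,0,1,1,1 for degrees 0…6.
(y + y^2 + y^3 + y^4 + y^5 + y^6) has coefficients 0,1,1,1,1,1,1,0,0,0,0 for degrees 0…10.
Finally multiplying by (1 + y^3 + y^6 + y^9), the product of all factors after the first has coefficients 0,1,1,1,2,2,2,2,2,2,2 for degrees 0…10.
[y^10] = 1·2 + 1·2 + 1·2 + 1·2 = 8.

8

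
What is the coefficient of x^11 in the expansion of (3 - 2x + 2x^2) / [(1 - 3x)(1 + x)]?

The denominator gives the recurrence a_n = 2a_(n−1) + 3a_(n−2) for n ≥ 3; the numerator fixes a_0 = 3, a_1 = 4, a_2 = 19.
Iterating: 3, 4, 19, 50, 157, 464, 1399, 4190, 12577, 37724, 113179, 339530, so a_11 = 339530.

339530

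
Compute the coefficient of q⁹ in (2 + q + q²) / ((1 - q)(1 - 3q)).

The denominator gives the recurrence a_n = 4a_(n−1) − 3a_(n−2) for n ≥ 3; the numerator fixes a_0 = 2, a_1 = 9, a_2 = 31.
Iterating: 2, 9, 31, 97, 295, 889, 2671, 8017, 24055, 72169, so a_9 = 72169.

72169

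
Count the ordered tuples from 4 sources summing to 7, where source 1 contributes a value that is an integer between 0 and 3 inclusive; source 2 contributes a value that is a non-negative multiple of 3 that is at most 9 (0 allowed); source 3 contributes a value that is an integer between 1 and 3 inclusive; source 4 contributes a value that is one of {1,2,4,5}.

The generating function for the choices is (1 + z + z^2 + z^3)·(1 + z^3 + z^6 + z^9)·(z + z^2 + z^3)·(z + z^2 + z^4 + z^5); the count is [z^7].
(1 + z + z^2 + z^3) has coefficients 1,1,1,1 for degrees 0…3.
(1 + z^3 + z^6 + z^9) has coefficients 1,0,0,1,0,0,1,0 for degrees 0…7.
Multiplying by (z + z^2 + z^3) gives running coefficients 0,1,1,1,1,1,1,1 for degrees 0…7.
Finally multiplying by (z + z^2 + z^4 + z^5), the product of all factors after the first has coefficients 0,0,1,2,2,3,4,4 for degrees 0…7.
[z^7] = 1·4 + 1·4 + 1·3 + 1·2 = 13.

13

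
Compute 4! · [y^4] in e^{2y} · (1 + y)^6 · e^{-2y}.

360

The EGF product rule gives c_4 = Σ_{k_1+k_2+k_3=4} C(4; k_1,k_2,k_3) · ∏ g_i(k_i), where e^{2y} gives (2)^k; (1+y)^6 gives the falling factorial (6)_k; e^{-2y} gives (-2)^k.
g_1(k) for k = 0…4: 1, 2, 4, 8, 16.
g_2(k) for k = 0…4: 1, 6, 30, 120, 360.
g_3(k) for k = 0…4: 1, -2, 4, -8, 16.
First combine the last two factors: h(k) = Σ_j C(k,j)·g_2(j)·g_3(k−j) for k = 0…4: 1, 4, 10, 4, -56.
c_4 = Σ_k C(4,k)·g_1(k)·h(4−k) = 1·1·(-56) + 4·2·4 + 6·4·10 + 4·8·4 + 1·16·1 = −56 + 32 + 240 + 128 + 16 = 360.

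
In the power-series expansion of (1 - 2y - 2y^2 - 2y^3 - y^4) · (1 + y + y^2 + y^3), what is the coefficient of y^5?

(1 - 2y - 2y^2 - 2y^3 - y^4) has coefficients 1,-2,-2,-2,-1 for degrees 0…4.
(1 + y + y^2 + y^3) has coefficients 1,1,1,1,0,0 for degrees 0…5.
[y^5] = 1·0 − 2·0 − 2·1 − 2·1 − 1·1 = -5.

-5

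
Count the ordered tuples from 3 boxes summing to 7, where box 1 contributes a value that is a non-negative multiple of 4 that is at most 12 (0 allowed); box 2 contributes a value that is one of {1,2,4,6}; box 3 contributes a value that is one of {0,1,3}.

3

The generating function for the choices is (1 + t⁴ + t⁸ + t¹²)·(t + t² + t⁴ + t⁶)·(1 + t + t³); the count is [t⁷].
(1 + t⁴ + t⁸ + t¹²) has coefficients 1,0,0,0,1,0,0,0 for degrees 0…7.
(t + t² + t⁴ + t⁶) has coefficients 0,1,1,0,1,0,1,0 for degrees 0…7.
Finally multiplying by (1 + t + t³), the product of all factors after the first has coefficients 0,1,2,1,2,2,1,2 for degrees 0…7.
[t⁷] = 1·2 + 1·1 = 3.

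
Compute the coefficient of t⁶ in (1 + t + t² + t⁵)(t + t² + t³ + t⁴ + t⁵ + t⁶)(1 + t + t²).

10

(1 + t + t² + t⁵) has coefficients 1,1,1,0,0,1 for degrees 0…5.
(t + t² + t³ + t⁴ + t⁵ + t⁶) has coefficients 0,1,1,1,1,1,1 for degrees 0…6.
Finally multiplying by (1 + t + t²), the product of all factors after the first has coefficients 0,1,2,3,3,3,3 for degrees 0…6.
[t⁶] = 1·3 + 1·3 + 1·3 + 1·1 = 10.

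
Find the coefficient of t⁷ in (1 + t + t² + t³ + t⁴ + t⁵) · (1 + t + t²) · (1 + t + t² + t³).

9

(1 + t + t² + t³ + t⁴ + t⁵) has coefficients 1,1,1,1,1,1 for degrees 0…5.
(1 + t + t²) has coefficients 1,1,1,0,0,0,0,0 for degrees 0…7.
Finally multiplying by (1 + t + t² + t³), the product of all factors after the first has coefficients 1,2,3,3,2,1,0,0 for degrees 0…7.
[t⁷] = 1·0 + 1·0 + 1·1 + 1·2 + 1·3 + 1·3 = 9.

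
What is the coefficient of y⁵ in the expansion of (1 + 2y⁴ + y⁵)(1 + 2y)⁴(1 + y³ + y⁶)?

41

(1 + 2y⁴ + y⁵) has coefficients 1,0,0,0,2,1 for degrees 0…5.
(1 + 2y)⁴ has coefficients 1,8,24,32,16,0 for degrees 0…5.
Finally multiplying by (1 + y³ + y⁶), the product of all factors after the first has coefficients 1,8,24,33,24,24 for degrees 0…5.
[y⁵] = 1·24 + 2·8 + 1·1 = 41.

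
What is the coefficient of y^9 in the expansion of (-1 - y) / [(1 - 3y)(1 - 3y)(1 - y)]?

The denominator gives the recurrence a_n = 7a_(n−1) − 15a_(n−2) + 9a_(n−3) for n ≥ 3; the numerator fixes a_0 = -1, a_1 = -8, a_2 = -41.
Iterating: -1, -8, -41, -176, -689, -2552, -9113, -31712, -108257, -364136, so a_9 = -364136.

-364136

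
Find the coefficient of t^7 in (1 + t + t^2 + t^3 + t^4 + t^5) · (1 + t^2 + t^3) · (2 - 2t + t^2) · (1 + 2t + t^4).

(1 + t + t^2 + t^3 + t^4 + t^5) has coefficients 1,1,1,1,1,1 for degrees 0…5.
(1 + t^2 + t^3) has coefficients 1,0,1,1,0,0,0,0 for degrees 0…7.
Multiplying by (2 - 2t + t^2) gives running coefficients 2,-2,3,0,-1,1,0,0 for degrees 0…7.
Finally multiplying by (1 + 2t + t^4), the product of all factors after the first has coefficients 2,2,-1,6,1,-3,5,0 for degrees 0…7.
[t^7] = 1·0 + 1·5 + 1·(-3) + 1·1 + 1·6 + 1·(-1) = 8.

8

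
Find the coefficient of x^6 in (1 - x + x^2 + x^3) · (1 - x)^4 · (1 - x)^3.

(1 - x + x^2 + x^3) has coefficients 1,-1,1,1 for degrees 0…3.
(1 - x)^4 has coefficients 1,-4,6,-4,1,0,0 for degrees 0…6.
Finally multiplying by (1 - x)^3, the product of all factors after the first has coefficients 1,-7,21,-35,35,-21,7 for degrees 0…6.
[x^6] = 1·7 − 1·(-21) + 1·35 + 1·(-35) = 28.

28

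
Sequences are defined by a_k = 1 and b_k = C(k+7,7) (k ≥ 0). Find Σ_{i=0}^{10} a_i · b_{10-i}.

This is [x^10] in the product of the two ordinary generating functions.
Σ = 1·19448 + 1·11440 + 1·6435 + 1·3432 + 1·1716 + 1·792 + 1·330 + 1·120 + 1·36 + 1·8 + 1·1 = 43758.

43758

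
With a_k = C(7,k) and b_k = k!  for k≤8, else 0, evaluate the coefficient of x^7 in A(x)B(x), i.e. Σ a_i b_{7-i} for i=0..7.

The convolution is the t^7 coefficient of A(t)B(t).
Σ = 1·5040 + 7·720 + 21·120 + 35·24 + 35·6 + 21·2 + 7·1 + 1·1 = 13700.

13700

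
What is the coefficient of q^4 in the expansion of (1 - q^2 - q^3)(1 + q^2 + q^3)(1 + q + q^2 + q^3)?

(1 - q^2 - q^3) has coefficients 1,0,-1,-1 for degrees 0…3.
(1 + q^2 + q^3) has coefficients 1,0,1,1,0 for degrees 0…4.
Finally multiplying by (1 + q + q^2 + q^3), the product of all factors after the first has coefficients 1,1,2,3,2 for degrees 0…4.
[q^4] = 1·2 − 1·2 − 1·1 = -1.

-1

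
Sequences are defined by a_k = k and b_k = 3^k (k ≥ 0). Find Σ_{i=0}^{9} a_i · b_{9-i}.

14757

The convolution is the x^9 coefficient of A(x)B(x).
Σ = 0·19683 + 1·6561 + 2·2187 + 3·729 + 4·243 + 5·81 + 6·27 + 7·9 + 8·3 + 9·1 = 14757.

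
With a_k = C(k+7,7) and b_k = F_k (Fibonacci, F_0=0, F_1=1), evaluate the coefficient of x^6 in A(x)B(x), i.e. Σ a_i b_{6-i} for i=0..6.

This is [x^6] in the product of the two ordinary generating functions.
Σ = 1·8 + 8·5 + 36·3 + 120·2 + 330·1 + 792·1 + 1716·0 = 1518.

1518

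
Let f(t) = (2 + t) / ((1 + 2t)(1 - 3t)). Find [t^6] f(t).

The denominator gives the recurrence a_n = a_(n−1) + 6a_(n−2) for n ≥ 3; the numerator fixes a_0 = 2, a_1 = 3, a_2 = 15.
Iterating: 2, 3, 15, 33, 123, 321, 1059, so a_6 = 1059.

1059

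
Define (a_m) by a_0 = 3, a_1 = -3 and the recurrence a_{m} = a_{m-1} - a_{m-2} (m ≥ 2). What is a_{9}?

-3

The ordinary generating function has denominator 1 - y + y^2.
Iterating the recurrence: a_0,…,a_{9} = 3, -3, -6, -3, 3, 6, 3, -3, -6, -3.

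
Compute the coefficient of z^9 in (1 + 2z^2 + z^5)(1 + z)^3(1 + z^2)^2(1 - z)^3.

(1 + 2z^2 + z^5) has coefficients 1,0,2,0,0,1 for degrees 0…5.
(1 + z)^3 has coefficients 1,3,3,1,0,0,0,0,0,0 for degrees 0…9.
Multiplying by (1 + z^2)^2 gives running coefficients 1,3,5,7,7,5,3,1,0,0 for degrees 0…9.
Finally multiplying by (1 - z)^3, the product of all factors after the first has coefficients 1,0,-1,0,-2,0,2,0,1,0 for degrees 0…9.
[z^9] = 1·0 + 2·0 + 1·(-2) = -2.

-2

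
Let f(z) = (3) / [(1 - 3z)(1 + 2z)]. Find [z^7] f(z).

3783

The denominator gives the recurrence a_n = a_(n−1) + 6a_(n−2) for n ≥ 2; the numerator fixes a_0 = 3, a_1 = 3.
Iterating: 3, 3, 21, 39, 165, 399, 1389, 3783, so a_7 = 3783.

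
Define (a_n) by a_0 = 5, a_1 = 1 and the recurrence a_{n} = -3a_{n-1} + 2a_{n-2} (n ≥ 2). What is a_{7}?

-3187

The ordinary generating function has denominator 1 + 3t - 2t^2.
Iterating the recurrence: a_0,…,a_{7} = 5, 1, 7, -19, 71, -251, 895, -3187.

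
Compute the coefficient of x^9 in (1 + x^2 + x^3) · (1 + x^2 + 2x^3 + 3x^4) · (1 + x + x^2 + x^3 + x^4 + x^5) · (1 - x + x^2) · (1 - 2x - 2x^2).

(1 + x^2 + x^3) has coefficients 1,0,1,1 for degrees 0…3.
(1 + x^2 + 2x^3 + 3x^4) has coefficients 1,0,1,2,3,0,0,0,0,0 for degrees 0…9.
Multiplying by (1 + x + x^2 + x^3 + x^4 + x^5) gives running coefficients 1,1,2,4,7,7,6,6,5,3 for degrees 0…9.
Multiplying by (1 - x + x^2) gives running coefficients 1,0,2,3,5,4,6,7,5,4 for degrees 0…9.
Finally multiplying by (1 - 2x - 2x^2), the product of all factors after the first has coefficients 1,-2,0,-1,-5,-12,-12,-13,-21,-20 for degrees 0…9.
[x^9] = 1·(-20) + 1·(-13) + 1·(-12) = -45.

-45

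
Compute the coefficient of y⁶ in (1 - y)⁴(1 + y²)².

(1 - y)⁴ has coefficients 1,-4,6,-4,1 for degrees 0…4.
(1 + y²)² has coefficients 1,0,2,0,1,0,0 for degrees 0…6.
[y⁶] = 1·0 − 4·0 + 6·1 − 4·0 + 1·2 = 8.

8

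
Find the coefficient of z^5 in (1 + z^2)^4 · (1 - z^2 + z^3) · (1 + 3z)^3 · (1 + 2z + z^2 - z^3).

339

(1 + z^2)^4 has coefficients 1,0,4,0,6,0 for degrees 0…5.
(1 - z^2 + z^3) has coefficients 1,0,-1,1,0,0 for degrees 0…5.
Multiplying by (1 + 3z)^3 gives running coefficients 1,9,26,19,-18,0 for degrees 0…5.
Finally multiplying by (1 + 2z + z^2 - z^3), the product of all factors after the first has coefficients 1,11,45,79,37,-43 for degrees 0…5.
[z^5] = 1·(-43) + 4·79 + 6·11 = 339.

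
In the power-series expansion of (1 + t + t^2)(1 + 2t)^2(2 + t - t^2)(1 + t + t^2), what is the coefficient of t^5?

23

(1 + t + t^2) has coefficients 1,1,1 for degrees 0…2.
(1 + 2t)^2 has coefficients 1,4,4,0,0,0 for degrees 0…5.
Multiplying by (2 + t - t^2) gives running coefficients 2,9,11,0,-4,0 for degrees 0…5.
Finally multiplying by (1 + t + t^2), the product of all factors after the first has coefficients 2,11,22,20,7,-4 for degrees 0…5.
[t^5] = 1·(-4) + 1·7 + 1·20 = 23.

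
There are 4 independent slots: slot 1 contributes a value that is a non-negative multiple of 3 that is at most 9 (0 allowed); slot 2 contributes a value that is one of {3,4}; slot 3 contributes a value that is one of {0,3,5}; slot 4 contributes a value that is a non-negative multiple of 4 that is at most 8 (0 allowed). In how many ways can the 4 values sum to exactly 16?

5

The generating function for the choices is (1 + y^3 + y^6 + y^9)·(y^3 + y^4)·(1 + y^3 + y^5)·(1 + y^4 + y^8); the count is [y^16].
(1 + y^3 + y^6 + y^9) has coefficients 1,0,0,1,0,0,1,0,0,1 for degrees 0…9.
(y^3 + y^4) has coefficients 0,0,0,1,1,0,0,0,0,0,0,0,0,0,0,0,0 for degrees 0…16.
Multiplying by (1 + y^3 + y^5) gives running coefficients 0,0,0,1,1,0,1,1,1,1,0,0,0,0,0,0,0 for degrees 0…16.
Finally multiplying by (1 + y^4 + y^8), the product of all factors after the first has coefficients 0,0,0,1,1,0,1,2,2,1,1,2,2,1,1,1,1 for degrees 0…16.
[y^16] = 1·1 + 1·1 + 1·1 + 1·2 = 5.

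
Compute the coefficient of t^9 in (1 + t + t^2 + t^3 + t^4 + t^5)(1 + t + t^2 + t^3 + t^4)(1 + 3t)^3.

(1 + t + t^2 + t^3 + t^4 + t^5) has coefficients 1,1,1,1,1,1 for degrees 0…5.
(1 + t + t^2 + t^3 + t^4) has coefficients 1,1,1,1,1,0,0,0,0,0 for degrees 0…9.
Finally multiplying by (1 + 3t)^3, the product of all factors after the first has coefficients 1,10,37,64,64,63,54,27,0,0 for degrees 0…9.
[t^9] = 1·0 + 1·0 + 1·27 + 1·54 + 1·63 + 1·64 = 208.

208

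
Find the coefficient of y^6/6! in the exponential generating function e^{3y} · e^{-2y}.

The EGF product rule gives c_6 = Σ_{k_1+k_2=6} C(6; k_1,k_2) · ∏ g_i(k_i), where e^{3y} gives (3)^k; e^{-2y} gives (-2)^k.
g_1(k) for k = 0…6: 1, 3, 9, 27, 81, 243, 729.
g_2(k) for k = 0…6: 1, -2, 4, -8, 16, -32, 64.
c_6 = Σ_k C(6,k)·g_1(k)·g_2(6−k) = 1·1·64 + 6·3·(-32) + 15·9·16 + 20·27·(-8) + 15·81·4 + 6·243·(-2) + 1·729·1 = 64 − 576 + 2160 − 4320 + 4860 − 2916 + 729 = 1.

1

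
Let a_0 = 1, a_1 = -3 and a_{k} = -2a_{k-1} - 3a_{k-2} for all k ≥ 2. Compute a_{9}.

-51

The ordinary generating function has denominator 1 + 2y + 3y^2.
Iterating the recurrence: a_0,…,a_{9} = 1, -3, 3, 3, -15, 21, 3, -69, 129, -51.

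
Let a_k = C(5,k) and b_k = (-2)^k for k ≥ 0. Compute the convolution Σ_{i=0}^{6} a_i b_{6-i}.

This is [x^6] in the product of the two ordinary generating functions.
Σ = 1·64 + 5·(-32) + 10·16 + 10·(-8) + 5·4 + 1·(-2) + 0·1 = 2.

2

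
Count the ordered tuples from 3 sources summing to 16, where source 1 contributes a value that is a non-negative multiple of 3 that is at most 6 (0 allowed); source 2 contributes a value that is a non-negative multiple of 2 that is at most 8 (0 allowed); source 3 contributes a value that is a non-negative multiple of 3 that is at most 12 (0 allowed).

3

The generating function for the choices is (1 + z³ + z⁶)·(1 + z² + z⁴ + z⁶ + z⁸)·(1 + z³ + z⁶ + z⁹ + z¹²); the count is [z¹⁶].
(1 + z³ + z⁶) has coefficients 1,0,0,1,0,0,1 for degrees 0…6.
(1 + z² + z⁴ + z⁶ + z⁸) has coefficients 1,0,1,0,1,0,1,0,1,0,0,0,0,0,0,0,0 for degrees 0…16.
Finally multiplying by (1 + z³ + z⁶ + z⁹ + z¹²), the product of all factors after the first has coefficients 1,0,1,1,1,1,2,1,2,2,1,2,2,1,2,1,1 for degrees 0…16.
[z¹⁶] = 1·1 + 1·1 + 1·1 = 3.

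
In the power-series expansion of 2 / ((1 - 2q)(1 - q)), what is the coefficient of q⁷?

The denominator gives the recurrence a_n = 3a_(n−1) − 2a_(n−2) for n ≥ 2; the numerator fixes a_0 = 2, a_1 = 6.
Iterating: 2, 6, 14, 30, 62, 126, 254, 510, so a_7 = 510.

510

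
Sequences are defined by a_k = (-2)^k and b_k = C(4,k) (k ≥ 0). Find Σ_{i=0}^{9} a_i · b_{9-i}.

-32

This is [x^9] in the product of the two ordinary generating functions.
Σ = 1·0 − 2·0 + 4·0 − 8·0 + 16·0 − 32·1 + 64·4 − 128·6 + 256·4 − 512·1 = -32.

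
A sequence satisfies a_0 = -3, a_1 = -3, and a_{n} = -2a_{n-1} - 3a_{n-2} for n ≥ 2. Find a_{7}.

The ordinary generating function has denominator 1 + 2y + 3y^2.
Iterating the recurrence: a_0,…,a_{7} = -3, -3, 15, -21, -3, 69, -129, 51.

51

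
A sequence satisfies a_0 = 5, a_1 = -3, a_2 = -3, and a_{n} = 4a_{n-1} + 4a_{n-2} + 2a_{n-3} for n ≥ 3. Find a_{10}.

The ordinary generating function has denominator 1 - 4q - 4q^2 - 2q^3.
Iterating the recurrence: a_0,…,a_{10} = 5, -3, -3, -14, -74, -358, -1756, -8604, -42156, -206552, -1012040.

-1012040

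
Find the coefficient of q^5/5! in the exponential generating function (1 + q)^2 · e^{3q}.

1593

The EGF product rule gives c_5 = Σ_{k_1+k_2=5} C(5; k_1,k_2) · ∏ g_i(k_i), where (1+q)^2 gives the falling factorial (2)_k; e^{3q} gives (3)^k.
g_1(k) for k = 0…5: 1, 2, 2, 0, 0, 0.
g_2(k) for k = 0…5: 1, 3, 9, 27, 81, 243.
c_5 = Σ_k C(5,k)·g_1(k)·g_2(5−k) = 1·1·243 + 5·2·81 + 10·2·27 = 243 + 810 + 540 = 1593.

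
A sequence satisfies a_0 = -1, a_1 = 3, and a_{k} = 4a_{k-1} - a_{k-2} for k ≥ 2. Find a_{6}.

The ordinary generating function has denominator 1 - 4q + q^2.
Iterating the recurrence: a_0,…,a_{6} = -1, 3, 13, 49, 183, 683, 2549.

2549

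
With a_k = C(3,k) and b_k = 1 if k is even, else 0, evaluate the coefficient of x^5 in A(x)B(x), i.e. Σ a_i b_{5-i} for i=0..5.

The convolution is the t^5 coefficient of A(t)B(t).
Σ = 1·0 + 3·1 + 3·0 + 1·1 + 0·0 + 0·1 = 4.

4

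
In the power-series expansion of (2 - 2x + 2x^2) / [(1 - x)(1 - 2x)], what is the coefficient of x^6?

The denominator gives the recurrence a_n = 3a_(n−1) − 2a_(n−2) for n ≥ 3; the numerator fixes a_0 = 2, a_1 = 4, a_2 = 10.
Iterating: 2, 4, 10, 22, 46, 94, 190, so a_6 = 190.

190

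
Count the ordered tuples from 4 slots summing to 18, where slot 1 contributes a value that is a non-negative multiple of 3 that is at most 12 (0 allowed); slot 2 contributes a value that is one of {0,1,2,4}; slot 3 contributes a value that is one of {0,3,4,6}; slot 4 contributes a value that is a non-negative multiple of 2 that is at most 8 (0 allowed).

24

The generating function for the choices is (1 + q³ + q⁶ + q⁹ + q¹²)·(1 + q + q² + q⁴)·(1 + q³ + q⁴ + q⁶)·(1 + q² + q⁴ + q⁶ + q⁸); the count is [q¹⁸].
(1 + q³ + q⁶ + q⁹ + q¹²) has coefficients 1,0,0,1,0,0,1,0,0,1,0,0,1 for degrees 0…12.
(1 + q + q² + q⁴) has coefficients 1,1,1,0,1,0,0,0,0,0,0,0,0,0,0,0,0,0,0 for degrees 0…18.
Multiplying by (1 + q³ + q⁴ + q⁶) gives running coefficients 1,1,1,1,3,2,2,2,2,0,1,0,0,0,0,0,0,0,0 for degrees 0…18.
Finally multiplying by (1 + q² + q⁴ + q⁶ + q⁸), the product of all factors after the first has coefficients 1,1,2,2,5,4,7,6,9,6,9,5,8,4,5,2,3,0,1 for degrees 0…18.
[q¹⁸] = 1·1 + 1·2 + 1·8 + 1·6 + 1·7 = 24.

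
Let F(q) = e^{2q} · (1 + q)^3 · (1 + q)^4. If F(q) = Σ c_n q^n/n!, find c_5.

The EGF product rule gives c_5 = Σ_{k_1+k_2+k_3=5} C(5; k_1,k_2,k_3) · ∏ g_i(k_i), where e^{2q} gives (2)^k; (1+q)^3 gives the falling factorial (3)_k; (1+q)^4 gives the falling factorial (4)_k.
g_1(k) for k = 0…5: 1, 2, 4, 8, 16, 32.
g_2(k) for k = 0…5: 1, 3, 6, 6, 0, 0.
g_3(k) for k = 0…5: 1, 4, 12, 24, 24, 0.
First combine the last two factors: h(k) = Σ_j C(k,j)·g_2(j)·g_3(k−j) for k = 0…5: 1, 7, 42, 210, 840, 2520.
c_5 = Σ_k C(5,k)·g_1(k)·h(5−k) = 1·1·2520 + 5·2·840 + 10·4·210 + 10·8·42 + 5·16·7 + 1·32·1 = 2520 + 8400 + 8400 + 3360 + 560 + 32 = 23272.

23272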